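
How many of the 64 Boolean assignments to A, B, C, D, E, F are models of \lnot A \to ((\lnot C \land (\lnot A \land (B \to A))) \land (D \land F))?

34

Initial set: {(\lnot A \to ((\lnot C \land (\lnot A \land (B \to A))) \land (D \land F)))}.
(\lnot A \to ((\lnot C \land (\lnot A \land (B \to A))) \land (D \land F))): β-rule — branch into \lnot \lnot A  //  ((\lnot C \land (\lnot A \land (B \to A))) \land (D \land F)).
  branch 1 (add \lnot \lnot A):
    ○ open, literals {A=T}.
  branch 2 (add ((\lnot C \land (\lnot A \land (B \to A))) \land (D \land F))):
    ((\lnot C \land (\lnot A \land (B \to A))) \land (D \land F)): α-rule — add (\lnot C \land (\lnot A \land (B \to A))), (D \land F).
    (\lnot C \land (\lnot A \land (B \to A))): α-rule — add \lnot C, (\lnot A \land (B \to A)).
    (D \land F): α-rule — add D, F.
    (\lnot A \land (B \to A)): α-rule — add \lnot A, (B \to A).
    (B \to A): β-rule — branch into \lnot B  //  A.
      branch 2.1 (add \lnot B):
        ○ open, literals {A=F, B=F, C=F, D=T, F=T}.
      branch 2.2 (add A):
        × closes — contains both A and \lnot A.
1 branch closed, 2 open.
Each open branch fixes some atoms; the unmentioned ones are free. Counting distinct full assignments: branch {A=T} (B, C, D, E, F) contributes 32 new; branch {A=F, B=F, C=F, D=T, F=T} (E) contributes 2 new. Total: 34.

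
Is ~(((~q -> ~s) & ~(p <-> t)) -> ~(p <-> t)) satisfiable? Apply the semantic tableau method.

Unsatisfiable

Initial set: {~(((~q -> ~s) & ~(p <-> t)) -> ~(p <-> t))}.
~(((~q -> ~s) & ~(p <-> t)) -> ~(p <-> t)): α-rule — add ((~q -> ~s) & ~(p <-> t)), ~~(p <-> t).
((~q -> ~s) & ~(p <-> t)): α-rule — add (~q -> ~s), ~(p <-> t).
~~(p <-> t): β-rule — branch into p, t  //  ~p, ~t.
  branch 1 (add p, t):
    (~q -> ~s): β-rule — branch into ~~q  //  ~s.
      branch 1.1 (add ~~q):
        ~(p <-> t): β-rule — branch into p, ~t  //  ~p, t.
          branch 1.1.1 (add p, ~t):
            × closes — contains both t and ~t.
          branch 1.1.2 (add ~p, t):
            × closes — contains both p and ~p.
      branch 1.2 (add ~s):
        ~(p <-> t): β-rule — branch into p, ~t  //  ~p, t.
          branch 1.2.1 (add p, ~t):
            × closes — contains both t and ~t.
          branch 1.2.2 (add ~p, t):
            × closes — contains both p and ~p.
  branch 2 (add ~p, ~t):
    (~q -> ~s): β-rule — branch into ~~q  //  ~s.
      branch 2.1 (add ~~q):
        ~(p <-> t): β-rule — branch into p, ~t  //  ~p, t.
          branch 2.1.1 (add p, ~t):
            × closes — contains both p and ~p.
          branch 2.1.2 (add ~p, t):
            × closes — contains both t and ~t.
      branch 2.2 (add ~s):
        ~(p <-> t): β-rule — branch into p, ~t  //  ~p, t.
          branch 2.2.1 (add p, ~t):
            × closes — contains both p and ~p.
          branch 2.2.2 (add ~p, t):
            × closes — contains both t and ~t.
All 8 branches close.
Every branch closed; the formula is unsatisfiable.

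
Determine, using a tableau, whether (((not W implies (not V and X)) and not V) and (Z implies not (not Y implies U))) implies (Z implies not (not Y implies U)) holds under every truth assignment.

Assume the negation and expand:
Initial set: {not ((((not W implies (not V and X)) and not V) and (Z implies not (not Y implies U))) implies (Z implies not (not Y implies U)))}.
not ((((not W implies (not V and X)) and not V) and (Z implies not (not Y implies U))) implies (Z implies not (not Y implies U))): α-rule — add (((not W implies (not V and X)) and not V) and (Z implies not (not Y implies U))), not (Z implies not (not Y implies U)).
(((not W implies (not V and X)) and not V) and (Z implies not (not Y implies U))): α-rule — add ((not W implies (not V and X)) and not V), (Z implies not (not Y implies U)).
not (Z implies not (not Y implies U)): α-rule — add Z, not not (not Y implies U).
((not W implies (not V and X)) and not V): α-rule — add (not W implies (not V and X)), not V.
(Z implies not (not Y implies U)): β-rule — branch into not Z  //  not (not Y implies U).
  branch 1 (add not Z):
    × closes — contains both Z and not Z.
  branch 2 (add not (not Y implies U)):
    not (not Y implies U): α-rule — add not Y, not U.
    not not (not Y implies U): β-rule — branch into not not Y  //  U.
      branch 2.1 (add not not Y):
        × closes — contains both Y and not Y.
      branch 2.2 (add U):
        × closes — contains both U and not U.
All 3 branches close.
Every branch closed, so the negation is unsatisfiable and the formula is valid.

Valid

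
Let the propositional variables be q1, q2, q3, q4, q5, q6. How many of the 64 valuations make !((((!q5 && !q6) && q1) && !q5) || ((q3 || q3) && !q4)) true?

42

Initial set: {!((((!q5 && !q6) && q1) && !q5) || ((q3 || q3) && !q4))}.
!((((!q5 && !q6) && q1) && !q5) || ((q3 || q3) && !q4)): α-rule — add !(((!q5 && !q6) && q1) && !q5), !((q3 || q3) && !q4).
!(((!q5 && !q6) && q1) && !q5): β-rule — branch into !((!q5 && !q6) && q1)  //  !!q5.
  branch 1 (add !((!q5 && !q6) && q1)):
    !((q3 || q3) && !q4): β-rule — branch into !(q3 || q3)  //  !!q4.
      branch 1.1 (add !(q3 || q3)):
        !(q3 || q3): α-rule — add !q3, !q3.
        !((!q5 && !q6) && q1): β-rule — branch into !(!q5 && !q6)  //  !q1.
          branch 1.1.1 (add !(!q5 && !q6)):
            !(!q5 && !q6): β-rule — branch into !!q5  //  !!q6.
              branch 1.1.1.1 (add !!q5):
                ○ open, literals {q3=false, q5=true}.
              branch 1.1.1.2 (add !!q6):
                ○ open, literals {q3=false, q6=true}.
          branch 1.1.2 (add !q1):
            ○ open, literals {q1=false, q3=false}.
      branch 1.2 (add !!q4):
        !((!q5 && !q6) && q1): β-rule — branch into !(!q5 && !q6)  //  !q1.
          branch 1.2.1 (add !(!q5 && !q6)):
            !(!q5 && !q6): β-rule — branch into !!q5  //  !!q6.
              branch 1.2.1.1 (add !!q5):
                ○ open, literals {q4=true, q5=true}.
              branch 1.2.1.2 (add !!q6):
                ○ open, literals {q4=true, q6=true}.
          branch 1.2.2 (add !q1):
            ○ open, literals {q1=false, q4=true}.
  branch 2 (add !!q5):
    !((q3 || q3) && !q4): β-rule — branch into !(q3 || q3)  //  !!q4.
      branch 2.1 (add !(q3 || q3)):
        !(q3 || q3): α-rule — add !q3, !q3.
        ○ open, literals {q3=false, q5=true}.
      branch 2.2 (add !!q4):
        ○ open, literals {q4=true, q5=true}.
0 branches closed, 8 open.
Each open branch fixes some atoms; the unmentioned ones are free. Counting distinct full assignments: branch {q3=false, q5=true} (q1, q2, q4, q6) contributes 16 new; branch {q3=false, q6=true} (q1, q2, q4, q5) contributes 8 new; branch {q1=false, q3=false} (q2, q4, q5, q6) contributes 4 new; branch {q4=true, q5=true} (q1, q2, q3, q6) contributes 8 new; branch {q4=true, q6=true} (q1, q2, q3, q5) contributes 4 new; branch {q1=false, q4=true} (q2, q3, q5, q6) contributes 2 new; branch {q3=false, q5=true} (q1, q2, q4, q6) contributes 0 new; branch {q4=true, q5=true} (q1, q2, q3, q6) contributes 0 new. Total: 42.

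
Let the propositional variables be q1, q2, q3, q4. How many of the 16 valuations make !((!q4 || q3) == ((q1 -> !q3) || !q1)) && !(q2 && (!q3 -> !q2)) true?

Initial set: {(!((!q4 || q3) == ((q1 -> !q3) || !q1)) && !(q2 && (!q3 -> !q2)))}.
(!((!q4 || q3) == ((q1 -> !q3) || !q1)) && !(q2 && (!q3 -> !q2))): α-rule — add !((!q4 || q3) == ((q1 -> !q3) || !q1)), !(q2 && (!q3 -> !q2)).
!((!q4 || q3) == ((q1 -> !q3) || !q1)): β-rule — branch into (!q4 || q3), !((q1 -> !q3) || !q1)  //  !(!q4 || q3), ((q1 -> !q3) || !q1).
  branch 1 (add (!q4 || q3), !((q1 -> !q3) || !q1)):
    !((q1 -> !q3) || !q1): α-rule — add !(q1 -> !q3), !!q1.
    !(q1 -> !q3): α-rule — add q1, !!q3.
    !(q2 && (!q3 -> !q2)): β-rule — branch into !q2  //  !(!q3 -> !q2).
      branch 1.1 (add !q2):
        (!q4 || q3): β-rule — branch into !q4  //  q3.
          branch 1.1.1 (add !q4):
            ○ open, literals {q1=1, q2=0, q3=1, q4=0}.
          branch 1.1.2 (add q3):
            ○ open, literals {q1=1, q2=0, q3=1}.
      branch 1.2 (add !(!q3 -> !q2)):
        !(!q3 -> !q2): α-rule — add !q3, !!q2.
        × closes — contains both q3 and !q3.
  branch 2 (add !(!q4 || q3), ((q1 -> !q3) || !q1)):
    !(!q4 || q3): α-rule — add !!q4, !q3.
    !(q2 && (!q3 -> !q2)): β-rule — branch into !q2  //  !(!q3 -> !q2).
      branch 2.1 (add !q2):
        ((q1 -> !q3) || !q1): β-rule — branch into (q1 -> !q3)  //  !q1.
          branch 2.1.1 (add (q1 -> !q3)):
            (q1 -> !q3): β-rule — branch into !q1  //  !q3.
              branch 2.1.1.1 (add !q1):
                ○ open, literals {q1=0, q2=0, q3=0, q4=1}.
              branch 2.1.1.2 (add !q3):
                ○ open, literals {q2=0, q3=0, q4=1}.
          branch 2.1.2 (add !q1):
            ○ open, literals {q1=0, q2=0, q3=0, q4=1}.
      branch 2.2 (add !(!q3 -> !q2)):
        !(!q3 -> !q2): α-rule — add !q3, !!q2.
        ((q1 -> !q3) || !q1): β-rule — branch into (q1 -> !q3)  //  !q1.
          branch 2.2.1 (add (q1 -> !q3)):
            (q1 -> !q3): β-rule — branch into !q1  //  !q3.
              branch 2.2.1.1 (add !q1):
                ○ open, literals {q1=0, q2=1, q3=0, q4=1}.
              branch 2.2.1.2 (add !q3):
                ○ open, literals {q2=1, q3=0, q4=1}.
          branch 2.2.2 (add !q1):
            ○ open, literals {q1=0, q2=1, q3=0, q4=1}.
1 branch closed, 8 open.
Each open branch fixes some atoms; the unmentioned ones are free. Counting distinct full assignments: branch {q1=1, q2=0, q3=1, q4=0} (none free) contributes 1 new; branch {q1=1, q2=0, q3=1} (q4) contributes 1 new; branch {q1=0, q2=0, q3=0, q4=1} (none free) contributes 1 new; branch {q2=0, q3=0, q4=1} (q1) contributes 1 new; branch {q1=0, q2=0, q3=0, q4=1} (none free) contributes 0 new; branch {q1=0, q2=1, q3=0, q4=1} (none free) contributes 1 new; branch {q2=1, q3=0, q4=1} (q1) contributes 1 new; branch {q1=0, q2=1, q3=0, q4=1} (none free) contributes 0 new. Total: 6.

6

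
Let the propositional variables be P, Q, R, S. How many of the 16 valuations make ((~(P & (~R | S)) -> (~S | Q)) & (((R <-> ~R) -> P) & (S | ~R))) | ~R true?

11

Initial set: {T (((~(P & (~R | S)) -> (~S | Q)) & (((R <-> ~R) -> P) & (S | ~R))) | ~R)}.
T (((~(P & (~R | S)) -> (~S | Q)) & (((R <-> ~R) -> P) & (S | ~R))) | ~R): β-rule — branch into T ((~(P & (~R | S)) -> (~S | Q)) & (((R <-> ~R) -> P) & (S | ~R)))  //  T ~R.
  branch 1 (add T ((~(P & (~R | S)) -> (~S | Q)) & (((R <-> ~R) -> P) & (S | ~R)))):
    T ((~(P & (~R | S)) -> (~S | Q)) & (((R <-> ~R) -> P) & (S | ~R))): α-rule — add T (~(P & (~R | S)) -> (~S | Q)), T (((R <-> ~R) -> P) & (S | ~R)).
    T (((R <-> ~R) -> P) & (S | ~R)): α-rule — add T ((R <-> ~R) -> P), T (S | ~R).
    T (~(P & (~R | S)) -> (~S | Q)): β-rule — branch into F ~(P & (~R | S))  //  T (~S | Q).
      branch 1.1 (add F ~(P & (~R | S))):
        F ~(P & (~R | S)): α-rule — add T P, T (~R | S).
        T ((R <-> ~R) -> P): β-rule — branch into F (R <-> ~R)  //  T P.
          branch 1.1.1 (add F (R <-> ~R)):
            T (S | ~R): β-rule — branch into T S  //  T ~R.
              branch 1.1.1.1 (add T S):
                T (~R | S): β-rule — branch into T ~R  //  T S.
                  branch 1.1.1.1.1 (add T ~R):
                    F (R <-> ~R): β-rule — branch into T R, F ~R  //  F R, T ~R.
                      branch 1.1.1.1.1.1 (add T R, F ~R):
                        × closes — contains both R and ~R.
                      branch 1.1.1.1.1.2 (add F R, T ~R):
                        ○ open, literals {P=true, R=false, S=true}.
                  branch 1.1.1.1.2 (add T S):
                    F (R <-> ~R): β-rule — branch into T R, F ~R  //  F R, T ~R.
                      branch 1.1.1.1.2.1 (add T R, F ~R):
                        ○ open, literals {P=true, R=true, S=true}.
                      branch 1.1.1.1.2.2 (add F R, T ~R):
                        ○ open, literals {P=true, R=false, S=true}.
              branch 1.1.1.2 (add T ~R):
                T (~R | S): β-rule — branch into T ~R  //  T S.
                  branch 1.1.1.2.1 (add T ~R):
                    F (R <-> ~R): β-rule — branch into T R, F ~R  //  F R, T ~R.
                      branch 1.1.1.2.1.1 (add T R, F ~R):
                        × closes — contains both R and ~R.
                      branch 1.1.1.2.1.2 (add F R, T ~R):
                        ○ open, literals {P=true, R=false}.
                  branch 1.1.1.2.2 (add T S):
                    F (R <-> ~R): β-rule — branch into T R, F ~R  //  F R, T ~R.
                      branch 1.1.1.2.2.1 (add T R, F ~R):
                        × closes — contains both R and ~R.
                      branch 1.1.1.2.2.2 (add F R, T ~R):
                        ○ open, literals {P=true, R=false, S=true}.
          branch 1.1.2 (add T P):
            T (S | ~R): β-rule — branch into T S  //  T ~R.
              branch 1.1.2.1 (add T S):
                T (~R | S): β-rule — branch into T ~R  //  T S.
                  branch 1.1.2.1.1 (add T ~R):
                    ○ open, literals {P=true, R=false, S=true}.
                  branch 1.1.2.1.2 (add T S):
                    ○ open, literals {P=true, S=true}.
              branch 1.1.2.2 (add T ~R):
                T (~R | S): β-rule — branch into T ~R  //  T S.
                  branch 1.1.2.2.1 (add T ~R):
                    ○ open, literals {P=true, R=false}.
                  branch 1.1.2.2.2 (add T S):
                    ○ open, literals {P=true, R=false, S=true}.
      branch 1.2 (add T (~S | Q)):
        T ((R <-> ~R) -> P): β-rule — branch into F (R <-> ~R)  //  T P.
          branch 1.2.1 (add F (R <-> ~R)):
            T (S | ~R): β-rule — branch into T S  //  T ~R.
              branch 1.2.1.1 (add T S):
                T (~S | Q): β-rule — branch into T ~S  //  T Q.
                  branch 1.2.1.1.1 (add T ~S):
                    × closes — contains both S and ~S.
                  branch 1.2.1.1.2 (add T Q):
                    F (R <-> ~R): β-rule — branch into T R, F ~R  //  F R, T ~R.
                      branch 1.2.1.1.2.1 (add T R, F ~R):
                        ○ open, literals {Q=true, R=true, S=true}.
                      branch 1.2.1.1.2.2 (add F R, T ~R):
                        ○ open, literals {Q=true, R=false, S=true}.
              branch 1.2.1.2 (add T ~R):
                T (~S | Q): β-rule — branch into T ~S  //  T Q.
                  branch 1.2.1.2.1 (add T ~S):
                    F (R <-> ~R): β-rule — branch into T R, F ~R  //  F R, T ~R.
                      branch 1.2.1.2.1.1 (add T R, F ~R):
                        × closes — contains both R and ~R.
                      branch 1.2.1.2.1.2 (add F R, T ~R):
                        ○ open, literals {R=false, S=false}.
                  branch 1.2.1.2.2 (add T Q):
                    F (R <-> ~R): β-rule — branch into T R, F ~R  //  F R, T ~R.
                      branch 1.2.1.2.2.1 (add T R, F ~R):
                        × closes — contains both R and ~R.
                      branch 1.2.1.2.2.2 (add F R, T ~R):
                        ○ open, literals {Q=true, R=false}.
          branch 1.2.2 (add T P):
            T (S | ~R): β-rule — branch into T S  //  T ~R.
              branch 1.2.2.1 (add T S):
                T (~S | Q): β-rule — branch into T ~S  //  T Q.
                  branch 1.2.2.1.1 (add T ~S):
                    × closes — contains both S and ~S.
                  branch 1.2.2.1.2 (add T Q):
                    ○ open, literals {P=true, Q=true, S=true}.
              branch 1.2.2.2 (add T ~R):
                T (~S | Q): β-rule — branch into T ~S  //  T Q.
                  branch 1.2.2.2.1 (add T ~S):
                    ○ open, literals {P=true, R=false, S=false}.
                  branch 1.2.2.2.2 (add T Q):
                    ○ open, literals {P=true, Q=true, R=false}.
  branch 2 (add T ~R):
    ○ open, literals {R=false}.
7 branches closed, 17 open.
Each open branch fixes some atoms; the unmentioned ones are free. Counting distinct full assignments: branch {P=true, R=false, S=true} (Q) contributes 2 new; branch {P=true, R=true, S=true} (Q) contributes 2 new; branch {P=true, R=false, S=true} (Q) contributes 0 new; branch {P=true, R=false} (Q, S) contributes 2 new; branch {P=true, R=false, S=true} (Q) contributes 0 new; branch {P=true, R=false, S=true} (Q) contributes 0 new; branch {P=true, S=true} (Q, R) contributes 0 new; branch {P=true, R=false} (Q, S) contributes 0 new; branch {P=true, R=false, S=true} (Q) contributes 0 new; branch {Q=true, R=true, S=true} (P) contributes 1 new; branch {Q=true, R=false, S=true} (P) contributes 1 new; branch {R=false, S=false} (P, Q) contributes 2 new; branch {Q=true, R=false} (P, S) contributes 0 new; branch {P=true, Q=true, S=true} (R) contributes 0 new; branch {P=true, R=false, S=false} (Q) contributes 0 new; branch {P=true, Q=true, R=false} (S) contributes 0 new; branch {R=false} (P, Q, S) contributes 1 new. Total: 11.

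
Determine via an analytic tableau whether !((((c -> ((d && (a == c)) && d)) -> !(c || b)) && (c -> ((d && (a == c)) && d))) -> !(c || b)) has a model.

Unsatisfiable

Initial set: {!((((c -> ((d && (a == c)) && d)) -> !(c || b)) && (c -> ((d && (a == c)) && d))) -> !(c || b))}.
!((((c -> ((d && (a == c)) && d)) -> !(c || b)) && (c -> ((d && (a == c)) && d))) -> !(c || b)): α-rule — add (((c -> ((d && (a == c)) && d)) -> !(c || b)) && (c -> ((d && (a == c)) && d))), !!(c || b).
(((c -> ((d && (a == c)) && d)) -> !(c || b)) && (c -> ((d && (a == c)) && d))): α-rule — add ((c -> ((d && (a == c)) && d)) -> !(c || b)), (c -> ((d && (a == c)) && d)).
!!(c || b): β-rule — branch into c  //  b.
  branch 1 (add c):
    ((c -> ((d && (a == c)) && d)) -> !(c || b)): β-rule — branch into !(c -> ((d && (a == c)) && d))  //  !(c || b).
      branch 1.1 (add !(c -> ((d && (a == c)) && d))):
        !(c -> ((d && (a == c)) && d)): α-rule — add c, !((d && (a == c)) && d).
        (c -> ((d && (a == c)) && d)): β-rule — branch into !c  //  ((d && (a == c)) && d).
          branch 1.1.1 (add !c):
            × closes — contains both c and !c.
          branch 1.1.2 (add ((d && (a == c)) && d)):
            ((d && (a == c)) && d): α-rule — add (d && (a == c)), d.
            (d && (a == c)): α-rule — add d, (a == c).
            !((d && (a == c)) && d): β-rule — branch into !(d && (a == c))  //  !d.
              branch 1.1.2.1 (add !(d && (a == c))):
                (a == c): β-rule — branch into a, c  //  !a, !c.
                  branch 1.1.2.1.1 (add a, c):
                    !(d && (a == c)): β-rule — branch into !d  //  !(a == c).
                      branch 1.1.2.1.1.1 (add !d):
                        × closes — contains both d and !d.
                      branch 1.1.2.1.1.2 (add !(a == c)):
                        !(a == c): β-rule — branch into a, !c  //  !a, c.
                          branch 1.1.2.1.1.2.1 (add a, !c):
                            × closes — contains both c and !c.
                          branch 1.1.2.1.1.2.2 (add !a, c):
                            × closes — contains both a and !a.
                  branch 1.1.2.1.2 (add !a, !c):
                    × closes — contains both c and !c.
              branch 1.1.2.2 (add !d):
                × closes — contains both d and !d.
      branch 1.2 (add !(c || b)):
        !(c || b): α-rule — add !c, !b.
        × closes — contains both c and !c.
  branch 2 (add b):
    ((c -> ((d && (a == c)) && d)) -> !(c || b)): β-rule — branch into !(c -> ((d && (a == c)) && d))  //  !(c || b).
      branch 2.1 (add !(c -> ((d && (a == c)) && d))):
        !(c -> ((d && (a == c)) && d)): α-rule — add c, !((d && (a == c)) && d).
        (c -> ((d && (a == c)) && d)): β-rule — branch into !c  //  ((d && (a == c)) && d).
          branch 2.1.1 (add !c):
            × closes — contains both c and !c.
          branch 2.1.2 (add ((d && (a == c)) && d)):
            ((d && (a == c)) && d): α-rule — add (d && (a == c)), d.
            (d && (a == c)): α-rule — add d, (a == c).
            !((d && (a == c)) && d): β-rule — branch into !(d && (a == c))  //  !d.
              branch 2.1.2.1 (add !(d && (a == c))):
                (a == c): β-rule — branch into a, c  //  !a, !c.
                  branch 2.1.2.1.1 (add a, c):
                    !(d && (a == c)): β-rule — branch into !d  //  !(a == c).
                      branch 2.1.2.1.1.1 (add !d):
                        × closes — contains both d and !d.
                      branch 2.1.2.1.1.2 (add !(a == c)):
                        !(a == c): β-rule — branch into a, !c  //  !a, c.
                          branch 2.1.2.1.1.2.1 (add a, !c):
                            × closes — contains both c and !c.
                          branch 2.1.2.1.1.2.2 (add !a, c):
                            × closes — contains both a and !a.
                  branch 2.1.2.1.2 (add !a, !c):
                    × closes — contains both c and !c.
              branch 2.1.2.2 (add !d):
                × closes — contains both d and !d.
      branch 2.2 (add !(c || b)):
        !(c || b): α-rule — add !c, !b.
        × closes — contains both b and !b.
All 14 branches close.
Every branch closed; the formula is unsatisfiable.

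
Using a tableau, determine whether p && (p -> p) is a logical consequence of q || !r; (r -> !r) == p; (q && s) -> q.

Initial set: {(q || !r); ((r -> !r) == p); ((q && s) -> q); !(p && (p -> p))}.
(q || !r): β-rule — branch into q  //  !r.
  branch 1 (add q):
    ((r -> !r) == p): β-rule — branch into (r -> !r), p  //  !(r -> !r), !p.
      branch 1.1 (add (r -> !r), p):
        ((q && s) -> q): β-rule — branch into !(q && s)  //  q.
          branch 1.1.1 (add !(q && s)):
            !(p && (p -> p)): β-rule — branch into !p  //  !(p -> p).
              branch 1.1.1.1 (add !p):
                × closes — contains both p and !p.
              branch 1.1.1.2 (add !(p -> p)):
                !(p -> p): α-rule — add p, !p.
                × closes — contains both p and !p.
          branch 1.1.2 (add q):
            !(p && (p -> p)): β-rule — branch into !p  //  !(p -> p).
              branch 1.1.2.1 (add !p):
                × closes — contains both p and !p.
              branch 1.1.2.2 (add !(p -> p)):
                !(p -> p): α-rule — add p, !p.
                × closes — contains both p and !p.
      branch 1.2 (add !(r -> !r), !p):
        !(r -> !r): α-rule — add r, !!r.
        ((q && s) -> q): β-rule — branch into !(q && s)  //  q.
          branch 1.2.1 (add !(q && s)):
            !(p && (p -> p)): β-rule — branch into !p  //  !(p -> p).
              branch 1.2.1.1 (add !p):
                !(q && s): β-rule — branch into !q  //  !s.
                  branch 1.2.1.1.1 (add !q):
                    × closes — contains both q and !q.
                  branch 1.2.1.1.2 (add !s):
                    ○ open, literals {p=0, q=1, r=1, s=0}.
              branch 1.2.1.2 (add !(p -> p)):
                !(p -> p): α-rule — add p, !p.
                × closes — contains both p and !p.
          branch 1.2.2 (add q):
            !(p && (p -> p)): β-rule — branch into !p  //  !(p -> p).
              branch 1.2.2.1 (add !p):
                ○ open, literals {p=0, q=1, r=1}.
              branch 1.2.2.2 (add !(p -> p)):
                !(p -> p): α-rule — add p, !p.
                × closes — contains both p and !p.
  branch 2 (add !r):
    ((r -> !r) == p): β-rule — branch into (r -> !r), p  //  !(r -> !r), !p.
      branch 2.1 (add (r -> !r), p):
        ((q && s) -> q): β-rule — branch into !(q && s)  //  q.
          branch 2.1.1 (add !(q && s)):
            !(p && (p -> p)): β-rule — branch into !p  //  !(p -> p).
              branch 2.1.1.1 (add !p):
                × closes — contains both p and !p.
              branch 2.1.1.2 (add !(p -> p)):
                !(p -> p): α-rule — add p, !p.
                × closes — contains both p and !p.
          branch 2.1.2 (add q):
            !(p && (p -> p)): β-rule — branch into !p  //  !(p -> p).
              branch 2.1.2.1 (add !p):
                × closes — contains both p and !p.
              branch 2.1.2.2 (add !(p -> p)):
                !(p -> p): α-rule — add p, !p.
                × closes — contains both p and !p.
      branch 2.2 (add !(r -> !r), !p):
        !(r -> !r): α-rule — add r, !!r.
        × closes — contains both r and !r.
12 branches closed, 2 open.
An open branch gives a countermodel: p=0, q=1, r=1, s=0 (unmentioned atoms arbitrary); the premises hold there but the conclusion fails.

No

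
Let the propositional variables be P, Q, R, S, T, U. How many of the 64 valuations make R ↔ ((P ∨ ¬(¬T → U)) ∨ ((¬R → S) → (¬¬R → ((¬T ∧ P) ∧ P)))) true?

Initial set: {(R ↔ ((P ∨ ¬(¬T → U)) ∨ ((¬R → S) → (¬¬R → ((¬T ∧ P) ∧ P)))))}.
(R ↔ ((P ∨ ¬(¬T → U)) ∨ ((¬R → S) → (¬¬R → ((¬T ∧ P) ∧ P))))): β-rule — branch into R, ((P ∨ ¬(¬T → U)) ∨ ((¬R → S) → (¬¬R → ((¬T ∧ P) ∧ P))))  //  ¬R, ¬((P ∨ ¬(¬T → U)) ∨ ((¬R → S) → (¬¬R → ((¬T ∧ P) ∧ P)))).
  branch 1 (add R, ((P ∨ ¬(¬T → U)) ∨ ((¬R → S) → (¬¬R → ((¬T ∧ P) ∧ P))))):
    ((P ∨ ¬(¬T → U)) ∨ ((¬R → S) → (¬¬R → ((¬T ∧ P) ∧ P)))): β-rule — branch into (P ∨ ¬(¬T → U))  //  ((¬R → S) → (¬¬R → ((¬T ∧ P) ∧ P))).
      branch 1.1 (add (P ∨ ¬(¬T → U))):
        (P ∨ ¬(¬T → U)): β-rule — branch into P  //  ¬(¬T → U).
          branch 1.1.1 (add P):
            ○ open, literals {P=T, R=T}.
          branch 1.1.2 (add ¬(¬T → U)):
            ¬(¬T → U): α-rule — add ¬T, ¬U.
            ○ open, literals {R=T, T=F, U=F}.
      branch 1.2 (add ((¬R → S) → (¬¬R → ((¬T ∧ P) ∧ P)))):
        ((¬R → S) → (¬¬R → ((¬T ∧ P) ∧ P))): β-rule — branch into ¬(¬R → S)  //  (¬¬R → ((¬T ∧ P) ∧ P)).
          branch 1.2.1 (add ¬(¬R → S)):
            ¬(¬R → S): α-rule — add ¬R, ¬S.
            × closes — contains both R and ¬R.
          branch 1.2.2 (add (¬¬R → ((¬T ∧ P) ∧ P))):
            (¬¬R → ((¬T ∧ P) ∧ P)): β-rule — branch into ¬¬¬R  //  ((¬T ∧ P) ∧ P).
              branch 1.2.2.1 (add ¬¬¬R):
                ¬¬¬R: drop double negation, giving ¬R.
                × closes — contains both R and ¬R.
              branch 1.2.2.2 (add ((¬T ∧ P) ∧ P)):
                ((¬T ∧ P) ∧ P): α-rule — add (¬T ∧ P), P.
                (¬T ∧ P): α-rule — add ¬T, P.
                ○ open, literals {P=T, R=T, T=F}.
  branch 2 (add ¬R, ¬((P ∨ ¬(¬T → U)) ∨ ((¬R → S) → (¬¬R → ((¬T ∧ P) ∧ P))))):
    ¬((P ∨ ¬(¬T → U)) ∨ ((¬R → S) → (¬¬R → ((¬T ∧ P) ∧ P)))): α-rule — add ¬(P ∨ ¬(¬T → U)), ¬((¬R → S) → (¬¬R → ((¬T ∧ P) ∧ P))).
    ¬(P ∨ ¬(¬T → U)): α-rule — add ¬P, ¬¬(¬T → U).
    ¬((¬R → S) → (¬¬R → ((¬T ∧ P) ∧ P))): α-rule — add (¬R → S), ¬(¬¬R → ((¬T ∧ P) ∧ P)).
    ¬(¬¬R → ((¬T ∧ P) ∧ P)): α-rule — add ¬¬R, ¬((¬T ∧ P) ∧ P).
    ¬¬R: drop double negation, giving R.
    × closes — contains both R and ¬R.
3 branches closed, 3 open.
Each open branch fixes some atoms; the unmentioned ones are free. Counting distinct full assignments: branch {P=T, R=T} (Q, S, T, U) contributes 16 new; branch {R=T, T=F, U=F} (P, Q, S) contributes 4 new; branch {P=T, R=T, T=F} (Q, S, U) contributes 0 new. Total: 20.

20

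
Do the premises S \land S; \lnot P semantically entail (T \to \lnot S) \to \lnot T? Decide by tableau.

Initial set: {(S \land S); \lnot P; \lnot ((T \to \lnot S) \to \lnot T)}.
(S \land S): α-rule — add S, S.
\lnot ((T \to \lnot S) \to \lnot T): α-rule — add (T \to \lnot S), \lnot \lnot T.
(T \to \lnot S): β-rule — branch into \lnot T  //  \lnot S.
  branch 1 (add \lnot T):
    × closes — contains both T and \lnot T.
  branch 2 (add \lnot S):
    × closes — contains both S and \lnot S.
All 2 branches close.
Every branch closed, so the premises entail the conclusion.

Yes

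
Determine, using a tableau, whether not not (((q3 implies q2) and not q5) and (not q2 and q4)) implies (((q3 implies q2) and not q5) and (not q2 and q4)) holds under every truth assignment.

Assume the negation and expand:
Initial set: {F (not not (((q3 implies q2) and not q5) and (not q2 and q4)) implies (((q3 implies q2) and not q5) and (not q2 and q4)))}.
F (not not (((q3 implies q2) and not q5) and (not q2 and q4)) implies (((q3 implies q2) and not q5) and (not q2 and q4))): α-rule — add T not not (((q3 implies q2) and not q5) and (not q2 and q4)), F (((q3 implies q2) and not q5) and (not q2 and q4)).
T not not (((q3 implies q2) and not q5) and (not q2 and q4)): drop double negation, giving T (((q3 implies q2) and not q5) and (not q2 and q4)).
T (((q3 implies q2) and not q5) and (not q2 and q4)): α-rule — add T ((q3 implies q2) and not q5), T (not q2 and q4).
T ((q3 implies q2) and not q5): α-rule — add T (q3 implies q2), T not q5.
T (not q2 and q4): α-rule — add T not q2, T q4.
F (((q3 implies q2) and not q5) and (not q2 and q4)): β-rule — branch into F ((q3 implies q2) and not q5)  //  F (not q2 and q4).
  branch 1 (add F ((q3 implies q2) and not q5)):
    T (q3 implies q2): β-rule — branch into F q3  //  T q2.
      branch 1.1 (add F q3):
        F ((q3 implies q2) and not q5): β-rule — branch into F (q3 implies q2)  //  F not q5.
          branch 1.1.1 (add F (q3 implies q2)):
            F (q3 implies q2): α-rule — add T q3, F q2.
            × closes — contains both q3 and not q3.
          branch 1.1.2 (add F not q5):
            × closes — contains both q5 and not q5.
      branch 1.2 (add T q2):
        × closes — contains both q2 and not q2.
  branch 2 (add F (not q2 and q4)):
    T (q3 implies q2): β-rule — branch into F q3  //  T q2.
      branch 2.1 (add F q3):
        F (not q2 and q4): β-rule — branch into F not q2  //  F q4.
          branch 2.1.1 (add F not q2):
            × closes — contains both q2 and not q2.
          branch 2.1.2 (add F q4):
            × closes — contains both q4 and not q4.
      branch 2.2 (add T q2):
        × closes — contains both q2 and not q2.
All 6 branches close.
Every branch closed, so the negation is unsatisfiable and the formula is valid.

Valid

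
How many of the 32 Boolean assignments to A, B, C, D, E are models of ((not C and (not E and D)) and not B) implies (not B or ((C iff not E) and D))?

Initial set: {(((not C and (not E and D)) and not B) implies (not B or ((C iff not E) and D)))}.
(((not C and (not E and D)) and not B) implies (not B or ((C iff not E) and D))): β-rule — branch into not ((not C and (not E and D)) and not B)  //  (not B or ((C iff not E) and D)).
  branch 1 (add not ((not C and (not E and D)) and not B)):
    not ((not C and (not E and D)) and not B): β-rule — branch into not (not C and (not E and D))  //  not not B.
      branch 1.1 (add not (not C and (not E and D))):
        not (not C and (not E and D)): β-rule — branch into not not C  //  not (not E and D).
          branch 1.1.1 (add not not C):
            ○ open, literals {C=1}.
          branch 1.1.2 (add not (not E and D)):
            not (not E and D): β-rule — branch into not not E  //  not D.
              branch 1.1.2.1 (add not not E):
                ○ open, literals {E=1}.
              branch 1.1.2.2 (add not D):
                ○ open, literals {D=0}.
      branch 1.2 (add not not B):
        ○ open, literals {B=1}.
  branch 2 (add (not B or ((C iff not E) and D))):
    (not B or ((C iff not E) and D)): β-rule — branch into not B  //  ((C iff not E) and D).
      branch 2.1 (add not B):
        ○ open, literals {B=0}.
      branch 2.2 (add ((C iff not E) and D)):
        ((C iff not E) and D): α-rule — add (C iff not E), D.
        (C iff not E): β-rule — branch into C, not E  //  not C, not not E.
          branch 2.2.1 (add C, not E):
            ○ open, literals {C=1, D=1, E=0}.
          branch 2.2.2 (add not C, not not E):
            ○ open, literals {C=0, D=1, E=1}.
0 branches closed, 7 open.
Each open branch fixes some atoms; the unmentioned ones are free. Counting distinct full assignments: branch {C=1} (A, B, D, E) contributes 16 new; branch {E=1} (A, B, C, D) contributes 8 new; branch {D=0} (A, B, C, E) contributes 4 new; branch {B=1} (A, C, D, E) contributes 2 new; branch {B=0} (A, C, D, E) contributes 2 new; branch {C=1, D=1, E=0} (A, B) contributes 0 new; branch {C=0, D=1, E=1} (A, B) contributes 0 new. Total: 32.

32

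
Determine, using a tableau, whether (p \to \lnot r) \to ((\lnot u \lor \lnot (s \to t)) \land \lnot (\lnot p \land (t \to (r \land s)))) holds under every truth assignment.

Assume the negation and expand:
Initial set: {\lnot ((p \to \lnot r) \to ((\lnot u \lor \lnot (s \to t)) \land \lnot (\lnot p \land (t \to (r \land s)))))}.
\lnot ((p \to \lnot r) \to ((\lnot u \lor \lnot (s \to t)) \land \lnot (\lnot p \land (t \to (r \land s))))): α-rule — add (p \to \lnot r), \lnot ((\lnot u \lor \lnot (s \to t)) \land \lnot (\lnot p \land (t \to (r \land s)))).
(p \to \lnot r): β-rule — branch into \lnot p  //  \lnot r.
  branch 1 (add \lnot p):
    \lnot ((\lnot u \lor \lnot (s \to t)) \land \lnot (\lnot p \land (t \to (r \land s)))): β-rule — branch into \lnot (\lnot u \lor \lnot (s \to t))  //  \lnot \lnot (\lnot p \land (t \to (r \land s))).
      branch 1.1 (add \lnot (\lnot u \lor \lnot (s \to t))):
        \lnot (\lnot u \lor \lnot (s \to t)): α-rule — add \lnot \lnot u, \lnot \lnot (s \to t).
        \lnot \lnot (s \to t): β-rule — branch into \lnot s  //  t.
          branch 1.1.1 (add \lnot s):
            ○ open, literals {p=false, s=false, u=true}.
          branch 1.1.2 (add t):
            ○ open, literals {p=false, t=true, u=true}.
      branch 1.2 (add \lnot \lnot (\lnot p \land (t \to (r \land s)))):
        \lnot \lnot (\lnot p \land (t \to (r \land s))): α-rule — add \lnot p, (t \to (r \land s)).
        (t \to (r \land s)): β-rule — branch into \lnot t  //  (r \land s).
          branch 1.2.1 (add \lnot t):
            ○ open, literals {p=false, t=false}.
          branch 1.2.2 (add (r \land s)):
            (r \land s): α-rule — add r, s.
            ○ open, literals {p=false, r=true, s=true}.
  branch 2 (add \lnot r):
    \lnot ((\lnot u \lor \lnot (s \to t)) \land \lnot (\lnot p \land (t \to (r \land s)))): β-rule — branch into \lnot (\lnot u \lor \lnot (s \to t))  //  \lnot \lnot (\lnot p \land (t \to (r \land s))).
      branch 2.1 (add \lnot (\lnot u \lor \lnot (s \to t))):
        \lnot (\lnot u \lor \lnot (s \to t)): α-rule — add \lnot \lnot u, \lnot \lnot (s \to t).
        \lnot \lnot (s \to t): β-rule — branch into \lnot s  //  t.
          branch 2.1.1 (add \lnot s):
            ○ open, literals {r=false, s=false, u=true}.
          branch 2.1.2 (add t):
            ○ open, literals {r=false, t=true, u=true}.
      branch 2.2 (add \lnot \lnot (\lnot p \land (t \to (r \land s)))):
        \lnot \lnot (\lnot p \land (t \to (r \land s))): α-rule — add \lnot p, (t \to (r \land s)).
        (t \to (r \land s)): β-rule — branch into \lnot t  //  (r \land s).
          branch 2.2.1 (add \lnot t):
            ○ open, literals {p=false, r=false, t=false}.
          branch 2.2.2 (add (r \land s)):
            (r \land s): α-rule — add r, s.
            × closes — contains both r and \lnot r.
1 branch closed, 7 open.
An open branch gives a countermodel: p=false, s=false, u=true (unmentioned atoms arbitrary); under it the original formula is false.

Not valid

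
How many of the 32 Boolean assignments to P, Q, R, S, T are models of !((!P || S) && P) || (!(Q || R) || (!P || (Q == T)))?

29

Initial set: {(!((!P || S) && P) || (!(Q || R) || (!P || (Q == T))))}.
(!((!P || S) && P) || (!(Q || R) || (!P || (Q == T)))): β-rule — branch into !((!P || S) && P)  //  (!(Q || R) || (!P || (Q == T))).
  branch 1 (add !((!P || S) && P)):
    !((!P || S) && P): β-rule — branch into !(!P || S)  //  !P.
      branch 1.1 (add !(!P || S)):
        !(!P || S): α-rule — add !!P, !S.
        ○ open, literals {P=T, S=F}.
      branch 1.2 (add !P):
        ○ open, literals {P=F}.
  branch 2 (add (!(Q || R) || (!P || (Q == T)))):
    (!(Q || R) || (!P || (Q == T))): β-rule — branch into !(Q || R)  //  (!P || (Q == T)).
      branch 2.1 (add !(Q || R)):
        !(Q || R): α-rule — add !Q, !R.
        ○ open, literals {Q=F, R=F}.
      branch 2.2 (add (!P || (Q == T))):
        (!P || (Q == T)): β-rule — branch into !P  //  (Q == T).
          branch 2.2.1 (add !P):
            ○ open, literals {P=F}.
          branch 2.2.2 (add (Q == T)):
            (Q == T): β-rule — branch into Q, T  //  !Q, !T.
              branch 2.2.2.1 (add Q, T):
                ○ open, literals {Q=T, T=T}.
              branch 2.2.2.2 (add !Q, !T):
                ○ open, literals {Q=F, T=F}.
0 branches closed, 6 open.
Each open branch fixes some atoms; the unmentioned ones are free. Counting distinct full assignments: branch {P=T, S=F} (Q, R, T) contributes 8 new; branch {P=F} (Q, R, S, T) contributes 16 new; branch {Q=F, R=F} (P, S, T) contributes 2 new; branch {P=F} (Q, R, S, T) contributes 0 new; branch {Q=T, T=T} (P, R, S) contributes 2 new; branch {Q=F, T=F} (P, R, S) contributes 1 new. Total: 29.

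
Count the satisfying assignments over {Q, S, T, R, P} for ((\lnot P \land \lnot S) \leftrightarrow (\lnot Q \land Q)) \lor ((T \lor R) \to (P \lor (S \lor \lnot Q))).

29

Initial set: {T (((\lnot P \land \lnot S) \leftrightarrow (\lnot Q \land Q)) \lor ((T \lor R) \to (P \lor (S \lor \lnot Q))))}.
T (((\lnot P \land \lnot S) \leftrightarrow (\lnot Q \land Q)) \lor ((T \lor R) \to (P \lor (S \lor \lnot Q)))): β-rule — branch into T ((\lnot P \land \lnot S) \leftrightarrow (\lnot Q \land Q))  //  T ((T \lor R) \to (P \lor (S \lor \lnot Q))).
  branch 1 (add T ((\lnot P \land \lnot S) \leftrightarrow (\lnot Q \land Q))):
    T ((\lnot P \land \lnot S) \leftrightarrow (\lnot Q \land Q)): β-rule — branch into T (\lnot P \land \lnot S), T (\lnot Q \land Q)  //  F (\lnot P \land \lnot S), F (\lnot Q \land Q).
      branch 1.1 (add T (\lnot P \land \lnot S), T (\lnot Q \land Q)):
        T (\lnot P \land \lnot S): α-rule — add T \lnot P, T \lnot S.
        T (\lnot Q \land Q): α-rule — add T \lnot Q, T Q.
        × closes — contains both Q and \lnot Q.
      branch 1.2 (add F (\lnot P \land \lnot S), F (\lnot Q \land Q)):
        F (\lnot P \land \lnot S): β-rule — branch into F \lnot P  //  F \lnot S.
          branch 1.2.1 (add F \lnot P):
            F (\lnot Q \land Q): β-rule — branch into F \lnot Q  //  F Q.
              branch 1.2.1.1 (add F \lnot Q):
                ○ open, literals {P=1, Q=1}.
              branch 1.2.1.2 (add F Q):
                ○ open, literals {P=1, Q=0}.
          branch 1.2.2 (add F \lnot S):
            F (\lnot Q \land Q): β-rule — branch into F \lnot Q  //  F Q.
              branch 1.2.2.1 (add F \lnot Q):
                ○ open, literals {Q=1, S=1}.
              branch 1.2.2.2 (add F Q):
                ○ open, literals {Q=0, S=1}.
  branch 2 (add T ((T \lor R) \to (P \lor (S \lor \lnot Q)))):
    T ((T \lor R) \to (P \lor (S \lor \lnot Q))): β-rule — branch into F (T \lor R)  //  T (P \lor (S \lor \lnot Q)).
      branch 2.1 (add F (T \lor R)):
        F (T \lor R): α-rule — add F T, F R.
        ○ open, literals {R=0, T=0}.
      branch 2.2 (add T (P \lor (S \lor \lnot Q))):
        T (P \lor (S \lor \lnot Q)): β-rule — branch into T P  //  T (S \lor \lnot Q).
          branch 2.2.1 (add T P):
            ○ open, literals {P=1}.
          branch 2.2.2 (add T (S \lor \lnot Q)):
            T (S \lor \lnot Q): β-rule — branch into T S  //  T \lnot Q.
              branch 2.2.2.1 (add T S):
                ○ open, literals {S=1}.
              branch 2.2.2.2 (add T \lnot Q):
                ○ open, literals {Q=0}.
1 branch closed, 8 open.
Each open branch fixes some atoms; the unmentioned ones are free. Counting distinct full assignments: branch {P=1, Q=1} (S, T, R) contributes 8 new; branch {P=1, Q=0} (S, T, R) contributes 8 new; branch {Q=1, S=1} (T, R, P) contributes 4 new; branch {Q=0, S=1} (T, R, P) contributes 4 new; branch {R=0, T=0} (Q, S, P) contributes 2 new; branch {P=1} (Q, S, T, R) contributes 0 new; branch {S=1} (Q, T, R, P) contributes 0 new; branch {Q=0} (S, T, R, P) contributes 3 new. Total: 29.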